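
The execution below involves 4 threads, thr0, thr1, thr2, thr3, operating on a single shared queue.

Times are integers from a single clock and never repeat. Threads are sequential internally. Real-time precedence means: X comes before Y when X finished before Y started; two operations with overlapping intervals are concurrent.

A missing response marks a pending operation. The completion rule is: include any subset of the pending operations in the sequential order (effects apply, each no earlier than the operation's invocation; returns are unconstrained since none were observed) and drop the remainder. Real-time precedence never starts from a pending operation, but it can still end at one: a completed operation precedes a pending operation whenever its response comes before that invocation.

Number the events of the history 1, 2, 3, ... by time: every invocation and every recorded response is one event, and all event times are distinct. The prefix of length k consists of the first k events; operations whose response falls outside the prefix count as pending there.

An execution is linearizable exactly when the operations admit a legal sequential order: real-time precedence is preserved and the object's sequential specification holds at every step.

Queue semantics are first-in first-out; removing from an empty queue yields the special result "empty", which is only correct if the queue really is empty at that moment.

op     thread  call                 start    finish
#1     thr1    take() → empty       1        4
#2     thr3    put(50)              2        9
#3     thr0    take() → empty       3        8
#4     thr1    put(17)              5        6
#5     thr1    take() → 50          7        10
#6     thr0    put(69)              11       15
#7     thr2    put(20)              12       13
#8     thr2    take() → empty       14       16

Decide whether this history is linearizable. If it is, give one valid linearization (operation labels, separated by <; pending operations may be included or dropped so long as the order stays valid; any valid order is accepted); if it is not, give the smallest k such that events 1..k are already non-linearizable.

prefix check: 1..15 passes, 1..16 fails once #8's time-16 response joins
8 completed operations, 60 real-time-consistent orders — every queue replay fails
take #1, #2, #3, #4, #5, #6, #7, #8: step 3 already fails, because #3 take() → empty cannot occur there
take #1, #2, #3, #4, #5, #7, #6, #8: step 3 already fails, because #3 take() → empty cannot occur there

not linearizable — minimal violating prefix: 16 events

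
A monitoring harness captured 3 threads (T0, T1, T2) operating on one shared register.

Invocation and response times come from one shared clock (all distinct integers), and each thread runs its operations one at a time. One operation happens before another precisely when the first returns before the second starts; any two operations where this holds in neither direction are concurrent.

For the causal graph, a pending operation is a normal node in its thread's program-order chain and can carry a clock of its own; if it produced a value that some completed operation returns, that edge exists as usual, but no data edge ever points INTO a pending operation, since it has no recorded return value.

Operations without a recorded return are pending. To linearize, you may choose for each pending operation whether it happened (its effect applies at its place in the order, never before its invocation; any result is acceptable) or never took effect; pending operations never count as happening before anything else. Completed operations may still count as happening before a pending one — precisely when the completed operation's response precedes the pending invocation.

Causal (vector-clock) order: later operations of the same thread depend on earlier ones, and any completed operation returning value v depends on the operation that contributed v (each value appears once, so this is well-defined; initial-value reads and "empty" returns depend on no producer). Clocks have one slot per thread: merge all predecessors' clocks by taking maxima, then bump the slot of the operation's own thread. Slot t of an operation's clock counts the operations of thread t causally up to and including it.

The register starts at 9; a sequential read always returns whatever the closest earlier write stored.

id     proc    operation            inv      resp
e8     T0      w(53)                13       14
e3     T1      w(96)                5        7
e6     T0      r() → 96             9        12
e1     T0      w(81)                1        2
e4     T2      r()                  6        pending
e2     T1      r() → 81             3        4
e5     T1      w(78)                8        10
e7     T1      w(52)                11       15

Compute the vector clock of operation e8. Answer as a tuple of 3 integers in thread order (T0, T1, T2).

VC(e4, invoked at 6): no causal predecessors; +1 on T2 → (0, 0, 1)
VC(e1, invoked at 1): no causal predecessors; +1 on T0 → (1, 0, 0)
merge at e2 (invoked 3): VC(e1)=(1, 0, 0), own-thread bump on T1 → (1, 1, 0)
merge at e3 (invoked 5): VC(e2)=(1, 1, 0), own-thread bump on T1 → (1, 2, 0)
merge at e5 (invoked 8): VC(e3)=(1, 2, 0), own-thread bump on T1 → (1, 3, 0)
merge at e6 (invoked 9): VC(e1)=(1, 0, 0), VC(e3)=(1, 2, 0), own-thread bump on T0 → (2, 2, 0)
merge at e7 (invoked 11): VC(e5)=(1, 3, 0), own-thread bump on T1 → (1, 4, 0)
merge at e8 (invoked 13): VC(e6)=(2, 2, 0), own-thread bump on T0 → (3, 2, 0)
target: VC(e8) = (3, 2, 0)

(3, 2, 0)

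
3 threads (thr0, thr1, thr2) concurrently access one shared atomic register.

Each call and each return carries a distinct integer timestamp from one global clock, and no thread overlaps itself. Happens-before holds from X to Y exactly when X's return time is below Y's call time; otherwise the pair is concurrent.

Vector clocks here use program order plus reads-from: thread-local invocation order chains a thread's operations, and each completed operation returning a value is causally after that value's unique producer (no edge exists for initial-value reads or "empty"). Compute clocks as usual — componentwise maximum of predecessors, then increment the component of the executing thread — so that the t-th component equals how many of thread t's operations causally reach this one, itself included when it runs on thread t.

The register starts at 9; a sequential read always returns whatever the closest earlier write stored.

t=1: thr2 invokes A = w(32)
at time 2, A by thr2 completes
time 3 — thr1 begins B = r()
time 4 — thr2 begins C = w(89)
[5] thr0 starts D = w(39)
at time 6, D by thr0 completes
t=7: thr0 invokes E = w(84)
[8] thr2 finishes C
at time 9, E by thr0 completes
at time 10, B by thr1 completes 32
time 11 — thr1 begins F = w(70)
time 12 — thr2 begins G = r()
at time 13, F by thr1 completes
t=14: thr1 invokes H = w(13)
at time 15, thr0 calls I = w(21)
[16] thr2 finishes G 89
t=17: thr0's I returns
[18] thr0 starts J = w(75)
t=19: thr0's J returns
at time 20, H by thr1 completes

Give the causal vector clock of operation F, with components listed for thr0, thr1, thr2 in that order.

A (invocation 1): nothing precedes it; thr2's component alone gives (0, 0, 1)
D (invocation 5): nothing precedes it; thr0's component alone gives (1, 0, 0)
merge at C (invoked 4): VC(A)=(0, 0, 1), own-thread bump on thr2 → (0, 0, 2)
merge at B (invoked 3): VC(A)=(0, 0, 1), own-thread bump on thr1 → (0, 1, 1)
merge at E (invoked 7): VC(D)=(1, 0, 0), own-thread bump on thr0 → (2, 0, 0)
merge at G (invoked 12): VC(C)=(0, 0, 2), own-thread bump on thr2 → (0, 0, 3)
merge at F (invoked 11): VC(B)=(0, 1, 1), own-thread bump on thr1 → (0, 2, 1)
merge at I (invoked 15): VC(E)=(2, 0, 0), own-thread bump on thr0 → (3, 0, 0)
merge at H (invoked 14): VC(F)=(0, 2, 1), own-thread bump on thr1 → (0, 3, 1)
merge at J (invoked 18): VC(I)=(3, 0, 0), own-thread bump on thr0 → (4, 0, 0)
target: VC(F) = (0, 2, 1)

(0, 2, 1)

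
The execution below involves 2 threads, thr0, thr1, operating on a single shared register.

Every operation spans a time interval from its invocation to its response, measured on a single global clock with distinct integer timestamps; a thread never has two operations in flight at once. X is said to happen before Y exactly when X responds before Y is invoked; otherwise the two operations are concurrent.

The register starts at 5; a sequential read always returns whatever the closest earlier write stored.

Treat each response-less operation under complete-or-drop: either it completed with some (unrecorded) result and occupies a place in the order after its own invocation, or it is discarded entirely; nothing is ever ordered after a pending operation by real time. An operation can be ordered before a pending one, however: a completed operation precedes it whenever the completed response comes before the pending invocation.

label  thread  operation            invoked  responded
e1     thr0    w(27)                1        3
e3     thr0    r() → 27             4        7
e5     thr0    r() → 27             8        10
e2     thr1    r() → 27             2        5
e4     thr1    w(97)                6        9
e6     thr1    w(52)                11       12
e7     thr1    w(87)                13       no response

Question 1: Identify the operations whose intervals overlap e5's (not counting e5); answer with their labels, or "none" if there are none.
Answer: e4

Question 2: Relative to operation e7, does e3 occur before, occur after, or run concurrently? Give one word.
Answer: before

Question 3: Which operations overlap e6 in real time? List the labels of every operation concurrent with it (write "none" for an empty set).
Answer: none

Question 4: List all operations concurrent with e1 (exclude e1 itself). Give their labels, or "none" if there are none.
Answer: e2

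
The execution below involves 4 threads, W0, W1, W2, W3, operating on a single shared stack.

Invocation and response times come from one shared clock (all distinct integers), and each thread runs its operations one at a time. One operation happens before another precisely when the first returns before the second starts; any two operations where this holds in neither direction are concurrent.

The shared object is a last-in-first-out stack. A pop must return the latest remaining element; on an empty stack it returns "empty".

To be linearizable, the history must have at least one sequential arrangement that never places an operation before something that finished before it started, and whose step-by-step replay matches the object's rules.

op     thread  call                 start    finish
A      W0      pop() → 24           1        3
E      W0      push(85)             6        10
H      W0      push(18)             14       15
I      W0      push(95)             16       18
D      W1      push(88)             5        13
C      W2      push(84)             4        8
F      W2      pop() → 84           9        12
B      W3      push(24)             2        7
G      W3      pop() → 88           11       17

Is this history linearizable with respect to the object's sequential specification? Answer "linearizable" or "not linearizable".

linearizable

one valid linearization: B, A, C, F, E, D, G, H, I
step 1: B push(24) — stack <24>
step 2: A pop() → 24 — stack <>
step 3: C push(84) — stack <84>
step 4: F pop() → 84 — stack <>
step 5: E push(85) — stack <85>
step 6: D push(88) — stack <85,88>
step 7: G pop() → 88 — stack <85>
step 8: H push(18) — stack <85,18>
step 9: I push(95) — stack <85,18,95>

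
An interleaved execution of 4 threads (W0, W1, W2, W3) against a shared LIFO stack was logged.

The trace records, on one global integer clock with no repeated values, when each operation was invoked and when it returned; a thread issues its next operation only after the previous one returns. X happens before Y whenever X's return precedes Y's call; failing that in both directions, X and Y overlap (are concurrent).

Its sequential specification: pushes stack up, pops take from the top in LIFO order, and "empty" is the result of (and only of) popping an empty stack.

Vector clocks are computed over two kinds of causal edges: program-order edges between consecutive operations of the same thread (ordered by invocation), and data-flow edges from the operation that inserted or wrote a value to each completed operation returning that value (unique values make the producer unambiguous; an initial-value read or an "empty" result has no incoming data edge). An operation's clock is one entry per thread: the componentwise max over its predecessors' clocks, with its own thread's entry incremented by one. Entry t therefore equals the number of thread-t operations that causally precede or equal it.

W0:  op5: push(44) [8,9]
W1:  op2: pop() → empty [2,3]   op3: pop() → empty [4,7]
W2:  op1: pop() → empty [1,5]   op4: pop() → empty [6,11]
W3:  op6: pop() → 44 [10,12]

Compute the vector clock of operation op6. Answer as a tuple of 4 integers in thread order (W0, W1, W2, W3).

(1, 0, 0, 1)

op1 (invocation 1): nothing precedes it; W2's component alone gives (0, 0, 1, 0)
op2 (invocation 2): nothing precedes it; W1's component alone gives (0, 1, 0, 0)
op5 (invocation 8): nothing precedes it; W0's component alone gives (1, 0, 0, 0)
merge at op4 (invoked 6): VC(op1)=(0, 0, 1, 0), own-thread bump on W2 → (0, 0, 2, 0)
merge at op3 (invoked 4): VC(op2)=(0, 1, 0, 0), own-thread bump on W1 → (0, 2, 0, 0)
merge at op6 (invoked 10): VC(op5)=(1, 0, 0, 0), own-thread bump on W3 → (1, 0, 0, 1)
target: VC(op6) = (1, 0, 0, 1)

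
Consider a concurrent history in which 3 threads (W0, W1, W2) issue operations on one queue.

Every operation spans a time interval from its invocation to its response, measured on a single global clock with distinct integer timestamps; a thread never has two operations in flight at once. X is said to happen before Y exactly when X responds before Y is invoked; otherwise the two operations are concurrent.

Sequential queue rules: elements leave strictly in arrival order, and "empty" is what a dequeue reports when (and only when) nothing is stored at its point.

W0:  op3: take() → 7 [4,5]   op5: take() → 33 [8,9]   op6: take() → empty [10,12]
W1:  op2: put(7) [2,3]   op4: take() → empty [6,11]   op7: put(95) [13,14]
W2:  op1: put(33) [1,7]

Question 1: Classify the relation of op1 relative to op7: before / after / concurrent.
Answer: before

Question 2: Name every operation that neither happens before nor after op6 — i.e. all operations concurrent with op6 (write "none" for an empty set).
Answer: op4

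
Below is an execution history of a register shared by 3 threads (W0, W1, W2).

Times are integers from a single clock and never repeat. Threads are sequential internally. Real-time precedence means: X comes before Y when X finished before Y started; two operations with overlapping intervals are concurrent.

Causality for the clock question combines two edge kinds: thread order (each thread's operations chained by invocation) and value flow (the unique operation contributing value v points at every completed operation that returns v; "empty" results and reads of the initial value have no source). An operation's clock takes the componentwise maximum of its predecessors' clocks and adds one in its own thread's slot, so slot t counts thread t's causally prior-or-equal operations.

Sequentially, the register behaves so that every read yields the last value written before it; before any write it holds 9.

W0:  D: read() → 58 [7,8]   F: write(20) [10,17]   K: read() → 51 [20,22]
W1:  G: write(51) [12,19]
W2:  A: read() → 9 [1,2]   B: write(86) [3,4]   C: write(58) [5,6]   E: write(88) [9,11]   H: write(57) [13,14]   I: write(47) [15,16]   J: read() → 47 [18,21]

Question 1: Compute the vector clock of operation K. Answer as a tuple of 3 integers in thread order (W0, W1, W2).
Answer: (3, 1, 3)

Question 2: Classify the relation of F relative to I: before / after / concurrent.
Answer: concurrent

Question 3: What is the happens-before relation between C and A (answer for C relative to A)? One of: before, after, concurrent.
Answer: after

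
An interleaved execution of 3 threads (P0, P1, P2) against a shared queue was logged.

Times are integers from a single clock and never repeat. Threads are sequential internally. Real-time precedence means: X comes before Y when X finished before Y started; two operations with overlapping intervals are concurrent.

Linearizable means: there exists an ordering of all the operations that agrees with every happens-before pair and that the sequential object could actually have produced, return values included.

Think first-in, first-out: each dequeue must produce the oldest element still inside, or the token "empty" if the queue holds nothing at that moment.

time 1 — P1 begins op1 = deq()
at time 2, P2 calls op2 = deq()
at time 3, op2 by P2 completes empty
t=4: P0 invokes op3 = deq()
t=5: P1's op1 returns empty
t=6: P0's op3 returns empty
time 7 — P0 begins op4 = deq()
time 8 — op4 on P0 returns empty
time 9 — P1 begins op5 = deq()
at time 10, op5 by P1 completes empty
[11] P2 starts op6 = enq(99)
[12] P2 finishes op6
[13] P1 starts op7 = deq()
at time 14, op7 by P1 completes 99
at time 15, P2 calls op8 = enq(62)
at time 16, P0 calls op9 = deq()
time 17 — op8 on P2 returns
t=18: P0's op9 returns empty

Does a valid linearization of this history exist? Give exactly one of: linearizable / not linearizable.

linearizable

a witness: op1, op2, op3, op4, op5, op6, op7, op9, op8
after step 1 (op1 deq() → empty): queue <>
after step 2 (op2 deq() → empty): queue <>
after step 3 (op3 deq() → empty): queue <>
after step 4 (op4 deq() → empty): queue <>
after step 5 (op5 deq() → empty): queue <>
after step 6 (op6 enq(99)): queue <99>
after step 7 (op7 deq() → 99): queue <>
after step 8 (op9 deq() → empty): queue <>
after step 9 (op8 enq(62)): queue <62>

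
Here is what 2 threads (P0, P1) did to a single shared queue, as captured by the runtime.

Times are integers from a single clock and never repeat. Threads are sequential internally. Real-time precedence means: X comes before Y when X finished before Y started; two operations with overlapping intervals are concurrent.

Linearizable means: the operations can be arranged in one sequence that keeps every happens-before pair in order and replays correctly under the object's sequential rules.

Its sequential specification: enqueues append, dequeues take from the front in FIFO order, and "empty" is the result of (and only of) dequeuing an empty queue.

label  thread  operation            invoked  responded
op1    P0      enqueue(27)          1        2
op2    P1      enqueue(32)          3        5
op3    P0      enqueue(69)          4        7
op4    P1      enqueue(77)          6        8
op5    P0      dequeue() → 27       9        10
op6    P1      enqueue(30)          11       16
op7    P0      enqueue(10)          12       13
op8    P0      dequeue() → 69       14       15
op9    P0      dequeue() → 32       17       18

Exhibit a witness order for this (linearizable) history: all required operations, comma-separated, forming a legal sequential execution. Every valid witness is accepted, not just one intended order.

step 1: op1 enqueue(27) — queue <27>
step 2: op3 enqueue(69) — queue <27,69>
step 3: op2 enqueue(32) — queue <27,69,32>
step 4: op4 enqueue(77) — queue <27,69,32,77>
step 5: op5 dequeue() → 27 — queue <69,32,77>
step 6: op6 enqueue(30) — queue <69,32,77,30>
step 7: op7 enqueue(10) — queue <69,32,77,30,10>
step 8: op8 dequeue() → 69 — queue <32,77,30,10>
step 9: op9 dequeue() → 32 — queue <77,30,10>

op1, op3, op2, op4, op5, op6, op7, op8, op9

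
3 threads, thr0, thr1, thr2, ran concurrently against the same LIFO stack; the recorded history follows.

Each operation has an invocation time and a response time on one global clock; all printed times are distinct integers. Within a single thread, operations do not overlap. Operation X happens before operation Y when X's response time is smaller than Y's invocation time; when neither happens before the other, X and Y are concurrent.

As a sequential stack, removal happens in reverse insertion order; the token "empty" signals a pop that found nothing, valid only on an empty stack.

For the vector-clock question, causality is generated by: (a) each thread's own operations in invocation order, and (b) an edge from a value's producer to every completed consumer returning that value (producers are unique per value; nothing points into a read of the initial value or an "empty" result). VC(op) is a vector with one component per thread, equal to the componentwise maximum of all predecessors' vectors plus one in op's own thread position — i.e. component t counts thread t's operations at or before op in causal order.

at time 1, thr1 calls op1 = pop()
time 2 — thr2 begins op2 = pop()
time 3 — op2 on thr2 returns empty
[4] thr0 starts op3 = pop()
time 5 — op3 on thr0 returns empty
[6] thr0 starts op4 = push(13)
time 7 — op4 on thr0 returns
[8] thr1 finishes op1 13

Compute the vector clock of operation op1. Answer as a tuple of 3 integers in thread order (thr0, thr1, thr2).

VC(op2, invoked at 2): no causal predecessors; +1 on thr2 → (0, 0, 1)
VC(op3, invoked at 4): no causal predecessors; +1 on thr0 → (1, 0, 0)
op4 (invocation 6): componentwise max over VC(op3)=(1, 0, 0), +1 at thr0, giving (2, 0, 0)
op1 (invocation 1): componentwise max over VC(op4)=(2, 0, 0), +1 at thr1, giving (2, 1, 0)
target: VC(op1) = (2, 1, 0)

(2, 1, 0)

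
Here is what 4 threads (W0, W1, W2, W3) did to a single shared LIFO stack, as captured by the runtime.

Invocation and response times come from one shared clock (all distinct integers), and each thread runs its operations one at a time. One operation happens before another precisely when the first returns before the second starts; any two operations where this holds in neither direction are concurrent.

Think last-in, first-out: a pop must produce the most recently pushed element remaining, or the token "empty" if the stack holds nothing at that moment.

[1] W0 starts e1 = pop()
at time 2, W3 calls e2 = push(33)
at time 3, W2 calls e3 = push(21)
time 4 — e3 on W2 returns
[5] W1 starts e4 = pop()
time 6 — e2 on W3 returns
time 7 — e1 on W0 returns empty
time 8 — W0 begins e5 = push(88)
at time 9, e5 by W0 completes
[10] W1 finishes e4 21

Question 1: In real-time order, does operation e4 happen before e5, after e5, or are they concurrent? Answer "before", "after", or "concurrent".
Answer: concurrent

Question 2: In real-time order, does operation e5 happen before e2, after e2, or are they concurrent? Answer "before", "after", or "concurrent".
Answer: after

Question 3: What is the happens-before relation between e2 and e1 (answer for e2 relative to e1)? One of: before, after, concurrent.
Answer: concurrent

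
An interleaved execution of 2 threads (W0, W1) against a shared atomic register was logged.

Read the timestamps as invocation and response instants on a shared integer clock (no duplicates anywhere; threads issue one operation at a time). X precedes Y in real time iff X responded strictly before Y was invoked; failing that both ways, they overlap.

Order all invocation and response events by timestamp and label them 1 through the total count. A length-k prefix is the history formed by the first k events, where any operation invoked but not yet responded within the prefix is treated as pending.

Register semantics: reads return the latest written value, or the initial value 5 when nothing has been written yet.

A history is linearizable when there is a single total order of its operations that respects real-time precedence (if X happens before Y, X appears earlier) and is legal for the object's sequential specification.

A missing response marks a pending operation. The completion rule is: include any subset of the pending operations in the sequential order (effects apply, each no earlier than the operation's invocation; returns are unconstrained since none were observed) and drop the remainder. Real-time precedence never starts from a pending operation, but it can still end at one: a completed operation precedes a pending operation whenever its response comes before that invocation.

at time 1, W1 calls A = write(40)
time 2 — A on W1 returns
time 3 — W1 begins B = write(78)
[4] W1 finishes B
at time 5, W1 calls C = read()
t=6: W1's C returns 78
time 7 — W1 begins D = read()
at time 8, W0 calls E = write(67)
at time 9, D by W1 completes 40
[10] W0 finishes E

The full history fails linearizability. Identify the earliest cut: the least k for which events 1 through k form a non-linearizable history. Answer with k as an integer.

9

events 1..8 are linearizable, e.g. via A, B, C:
after step 1 (A write(40)): value 40
after step 2 (B write(78)): value 78
after step 3 (C read() → 78): value 78
at event 9 (D's time-9 response) nothing linearizes any more
include/drop combinations of the 1 pending operation (E) were all tried; none helps
for example A, B, C, D (pending dropped) fails at step 4: D read() → 40 is not legal there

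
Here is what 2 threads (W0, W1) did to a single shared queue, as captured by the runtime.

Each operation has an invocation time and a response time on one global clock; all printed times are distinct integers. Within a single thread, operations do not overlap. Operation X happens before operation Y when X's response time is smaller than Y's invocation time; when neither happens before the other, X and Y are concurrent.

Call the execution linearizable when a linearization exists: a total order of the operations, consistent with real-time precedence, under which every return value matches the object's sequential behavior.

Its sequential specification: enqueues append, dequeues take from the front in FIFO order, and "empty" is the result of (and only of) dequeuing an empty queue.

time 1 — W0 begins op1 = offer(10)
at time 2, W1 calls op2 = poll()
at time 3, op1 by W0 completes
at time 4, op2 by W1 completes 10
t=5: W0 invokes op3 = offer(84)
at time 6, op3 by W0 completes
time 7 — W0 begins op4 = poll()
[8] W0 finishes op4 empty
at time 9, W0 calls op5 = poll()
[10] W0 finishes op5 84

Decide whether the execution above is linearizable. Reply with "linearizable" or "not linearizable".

not linearizable

the violation lands at event 8, op4's response at time 8: events 1..7 linearize, events 1..8 do not
checked exhaustively: 2 real-time-consistent orders of 4 completed operations, zero legal queue replays
for example op1, op2, op3, op4 fails at step 4: op4 poll() → empty is not legal there
for example op2, op1, op3, op4 fails at step 1: op2 poll() → 10 is not legal there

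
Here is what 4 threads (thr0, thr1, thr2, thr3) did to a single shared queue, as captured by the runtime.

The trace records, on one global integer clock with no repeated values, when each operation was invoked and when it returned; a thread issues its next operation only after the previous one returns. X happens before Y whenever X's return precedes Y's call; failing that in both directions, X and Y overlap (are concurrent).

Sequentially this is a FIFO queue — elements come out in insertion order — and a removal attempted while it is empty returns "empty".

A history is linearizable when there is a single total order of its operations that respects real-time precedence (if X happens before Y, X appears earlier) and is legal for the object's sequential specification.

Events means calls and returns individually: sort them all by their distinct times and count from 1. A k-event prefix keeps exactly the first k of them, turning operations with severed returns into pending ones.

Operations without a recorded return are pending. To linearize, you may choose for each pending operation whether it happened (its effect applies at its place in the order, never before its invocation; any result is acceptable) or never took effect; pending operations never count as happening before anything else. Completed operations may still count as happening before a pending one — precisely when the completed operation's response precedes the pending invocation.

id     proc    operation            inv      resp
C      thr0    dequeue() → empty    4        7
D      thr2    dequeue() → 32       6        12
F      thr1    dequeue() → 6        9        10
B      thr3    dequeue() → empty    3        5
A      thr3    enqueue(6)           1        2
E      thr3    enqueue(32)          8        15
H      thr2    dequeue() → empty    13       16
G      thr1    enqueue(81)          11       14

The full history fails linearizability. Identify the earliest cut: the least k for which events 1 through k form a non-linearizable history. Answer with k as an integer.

7

events 1..6 are linearizable; a witness order is A, C, B:
step 1: A enqueue(6) — queue <6>
step 2: C dequeue() (pending, included) — queue <>
step 3: B dequeue() → empty — queue <>
event 7 — C's response, time 7 — after it, nothing linearizes
including or dropping the 1 pending operation (D) in any combination fails
one such order, A, B, C (pending dropped), breaks at step 2 where B dequeue() → empty is illegal
one such order, A, C, B (pending dropped), breaks at step 2 where C dequeue() → empty is illegal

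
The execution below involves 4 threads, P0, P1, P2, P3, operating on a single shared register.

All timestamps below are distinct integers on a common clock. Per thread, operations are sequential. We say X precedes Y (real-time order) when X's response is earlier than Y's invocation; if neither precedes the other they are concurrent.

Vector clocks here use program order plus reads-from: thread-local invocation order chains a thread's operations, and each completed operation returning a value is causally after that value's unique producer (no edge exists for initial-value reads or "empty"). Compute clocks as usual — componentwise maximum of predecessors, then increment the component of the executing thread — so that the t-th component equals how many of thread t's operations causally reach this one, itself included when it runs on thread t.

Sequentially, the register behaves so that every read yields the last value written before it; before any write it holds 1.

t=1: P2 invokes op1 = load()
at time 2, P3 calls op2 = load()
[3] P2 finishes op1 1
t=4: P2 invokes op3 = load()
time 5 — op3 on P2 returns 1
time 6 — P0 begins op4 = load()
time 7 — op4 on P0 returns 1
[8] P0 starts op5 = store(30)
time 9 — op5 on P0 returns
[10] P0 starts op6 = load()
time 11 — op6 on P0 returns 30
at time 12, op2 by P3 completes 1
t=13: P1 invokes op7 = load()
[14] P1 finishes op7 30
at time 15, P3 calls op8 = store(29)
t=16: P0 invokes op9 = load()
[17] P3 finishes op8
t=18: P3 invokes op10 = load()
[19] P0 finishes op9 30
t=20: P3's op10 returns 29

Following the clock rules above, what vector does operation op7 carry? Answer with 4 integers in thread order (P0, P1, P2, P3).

(2, 1, 0, 0)

op2 (invocation 2): nothing precedes it; P3's component alone gives (0, 0, 0, 1)
op1 (invocation 1): nothing precedes it; P2's component alone gives (0, 0, 1, 0)
op4 (invocation 6): nothing precedes it; P0's component alone gives (1, 0, 0, 0)
invoked at 15, op8 merges VC(op2)=(0, 0, 0, 1) and bumps P3's slot → (0, 0, 0, 2)
invoked at 4, op3 merges VC(op1)=(0, 0, 1, 0) and bumps P2's slot → (0, 0, 2, 0)
invoked at 8, op5 merges VC(op4)=(1, 0, 0, 0) and bumps P0's slot → (2, 0, 0, 0)
invoked at 18, op10 merges VC(op8)=(0, 0, 0, 2) and bumps P3's slot → (0, 0, 0, 3)
invoked at 13, op7 merges VC(op5)=(2, 0, 0, 0) and bumps P1's slot → (2, 1, 0, 0)
invoked at 10, op6 merges VC(op5)=(2, 0, 0, 0) and bumps P0's slot → (3, 0, 0, 0)
invoked at 16, op9 merges VC(op5)=(2, 0, 0, 0), VC(op6)=(3, 0, 0, 0) and bumps P0's slot → (4, 0, 0, 0)
target: VC(op7) = (2, 1, 0, 0)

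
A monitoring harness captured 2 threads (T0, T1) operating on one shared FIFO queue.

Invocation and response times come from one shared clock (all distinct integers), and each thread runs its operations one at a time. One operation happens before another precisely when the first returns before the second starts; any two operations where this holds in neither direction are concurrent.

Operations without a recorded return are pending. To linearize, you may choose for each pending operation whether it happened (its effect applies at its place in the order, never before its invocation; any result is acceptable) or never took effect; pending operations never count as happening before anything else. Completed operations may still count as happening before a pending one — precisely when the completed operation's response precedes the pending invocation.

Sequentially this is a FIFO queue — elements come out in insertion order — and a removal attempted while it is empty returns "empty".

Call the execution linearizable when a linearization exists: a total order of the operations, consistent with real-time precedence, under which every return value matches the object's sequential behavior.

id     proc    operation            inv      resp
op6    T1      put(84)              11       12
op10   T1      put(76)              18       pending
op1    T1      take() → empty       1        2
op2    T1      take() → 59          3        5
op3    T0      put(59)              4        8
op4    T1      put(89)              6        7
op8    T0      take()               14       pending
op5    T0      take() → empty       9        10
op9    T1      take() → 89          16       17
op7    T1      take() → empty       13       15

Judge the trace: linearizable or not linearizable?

prefix check: 1..9 passes, 1..10 fails once op5's time-10 response joins
the 5 completed operations admit 3 real-time orders; each fails the FIFO queue replay
one such order, op1, op2, op3, op4, op5, breaks at step 2 where op2 take() → 59 is illegal
one such order, op1, op2, op4, op3, op5, breaks at step 2 where op2 take() → 59 is illegal

not linearizable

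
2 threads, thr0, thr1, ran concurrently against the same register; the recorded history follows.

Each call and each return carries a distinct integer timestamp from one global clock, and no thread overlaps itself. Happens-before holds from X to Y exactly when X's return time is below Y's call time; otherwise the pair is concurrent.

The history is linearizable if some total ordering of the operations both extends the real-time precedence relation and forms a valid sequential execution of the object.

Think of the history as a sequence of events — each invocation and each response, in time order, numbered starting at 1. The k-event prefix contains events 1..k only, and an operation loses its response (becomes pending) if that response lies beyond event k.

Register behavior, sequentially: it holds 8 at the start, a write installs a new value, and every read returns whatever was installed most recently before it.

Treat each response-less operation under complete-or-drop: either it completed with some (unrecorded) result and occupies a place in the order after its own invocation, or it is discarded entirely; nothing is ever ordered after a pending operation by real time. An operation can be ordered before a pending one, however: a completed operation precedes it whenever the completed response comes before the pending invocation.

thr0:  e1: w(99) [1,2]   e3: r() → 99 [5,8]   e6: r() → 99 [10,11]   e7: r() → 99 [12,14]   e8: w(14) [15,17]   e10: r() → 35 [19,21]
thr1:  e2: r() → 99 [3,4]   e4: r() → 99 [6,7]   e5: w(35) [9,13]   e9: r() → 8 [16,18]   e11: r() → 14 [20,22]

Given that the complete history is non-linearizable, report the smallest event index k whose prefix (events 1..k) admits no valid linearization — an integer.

one valid order for events 1..17 is e1, e2, e3, e4, e6, e7, e5, e8:
1. e1 w(99), leaving value 99
2. e2 r() → 99, leaving value 99
3. e3 r() → 99, leaving value 99
4. e4 r() → 99, leaving value 99
5. e6 r() → 99, leaving value 99
6. e7 r() → 99, leaving value 99
7. e5 w(35), leaving value 35
8. e8 w(14), leaving value 14
with event 18 included (e9 responding at time 18), all real-time-consistent orders fail
sample order e1, e2, e3, e4, e5, e6, e7, e8, e9 stalls at step 6 — e6 r() → 99 has no legal effect
sample order e1, e2, e3, e4, e5, e6, e7, e9, e8 stalls at step 6 — e6 r() → 99 has no legal effect

18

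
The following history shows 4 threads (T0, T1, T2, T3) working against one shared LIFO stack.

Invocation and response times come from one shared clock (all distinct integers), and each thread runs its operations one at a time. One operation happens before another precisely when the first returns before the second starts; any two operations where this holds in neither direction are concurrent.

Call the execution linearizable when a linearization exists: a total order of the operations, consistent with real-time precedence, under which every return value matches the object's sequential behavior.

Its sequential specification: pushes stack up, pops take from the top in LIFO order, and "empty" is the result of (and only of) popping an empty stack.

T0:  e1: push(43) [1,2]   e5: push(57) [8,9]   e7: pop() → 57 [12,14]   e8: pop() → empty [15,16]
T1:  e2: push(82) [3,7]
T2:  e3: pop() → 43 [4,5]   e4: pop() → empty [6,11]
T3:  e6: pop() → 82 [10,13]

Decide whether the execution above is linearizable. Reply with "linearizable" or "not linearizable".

a witness: e1, e3, e4, e2, e5, e7, e6, e8
1. e1 push(43), leaving stack <43>
2. e3 pop() → 43, leaving stack <>
3. e4 pop() → empty, leaving stack <>
4. e2 push(82), leaving stack <82>
5. e5 push(57), leaving stack <82,57>
6. e7 pop() → 57, leaving stack <82>
7. e6 pop() → 82, leaving stack <>
8. e8 pop() → empty, leaving stack <>

linearizable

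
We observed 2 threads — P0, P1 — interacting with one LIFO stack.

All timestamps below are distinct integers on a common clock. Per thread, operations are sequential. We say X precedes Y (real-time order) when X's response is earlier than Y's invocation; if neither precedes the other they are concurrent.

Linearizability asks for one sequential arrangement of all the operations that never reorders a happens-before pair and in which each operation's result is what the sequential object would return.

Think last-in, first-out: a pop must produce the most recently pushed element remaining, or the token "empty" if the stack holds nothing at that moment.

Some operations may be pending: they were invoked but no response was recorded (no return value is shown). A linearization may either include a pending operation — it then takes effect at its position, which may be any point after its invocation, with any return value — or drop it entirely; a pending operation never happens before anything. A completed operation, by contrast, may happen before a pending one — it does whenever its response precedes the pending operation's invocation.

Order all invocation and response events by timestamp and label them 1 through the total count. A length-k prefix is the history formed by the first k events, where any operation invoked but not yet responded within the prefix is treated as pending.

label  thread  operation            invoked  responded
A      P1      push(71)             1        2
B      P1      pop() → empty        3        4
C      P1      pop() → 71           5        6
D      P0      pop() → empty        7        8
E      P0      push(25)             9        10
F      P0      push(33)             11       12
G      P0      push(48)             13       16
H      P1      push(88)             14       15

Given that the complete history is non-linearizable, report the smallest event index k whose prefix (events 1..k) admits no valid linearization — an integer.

4

a valid linearization of events 1..3 exists, for instance A:
after step 1 (A push(71)): stack <71>
at event 4 (B's time-4 response) nothing linearizes any more
e.g. A, B: illegal at step 2, since B pop() → empty cannot apply there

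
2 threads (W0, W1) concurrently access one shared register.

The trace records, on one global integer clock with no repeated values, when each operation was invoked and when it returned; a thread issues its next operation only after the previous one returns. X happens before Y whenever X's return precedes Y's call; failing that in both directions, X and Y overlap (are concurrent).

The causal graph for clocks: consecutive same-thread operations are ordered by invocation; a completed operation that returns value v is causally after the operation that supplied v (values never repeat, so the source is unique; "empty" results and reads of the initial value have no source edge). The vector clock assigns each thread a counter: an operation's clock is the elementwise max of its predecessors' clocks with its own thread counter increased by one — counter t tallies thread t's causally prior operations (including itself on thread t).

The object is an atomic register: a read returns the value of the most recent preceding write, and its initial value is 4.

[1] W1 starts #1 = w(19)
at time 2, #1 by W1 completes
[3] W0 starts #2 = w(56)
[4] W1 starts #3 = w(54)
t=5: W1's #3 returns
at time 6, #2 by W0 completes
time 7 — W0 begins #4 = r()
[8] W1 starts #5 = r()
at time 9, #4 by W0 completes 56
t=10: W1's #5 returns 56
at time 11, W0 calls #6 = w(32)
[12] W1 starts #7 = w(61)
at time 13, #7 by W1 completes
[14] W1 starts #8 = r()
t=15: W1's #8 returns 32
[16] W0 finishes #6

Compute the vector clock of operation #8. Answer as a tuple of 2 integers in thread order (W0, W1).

(3, 5)

invoked at 1, #1 has no predecessors; its own W1 bump gives (0, 1)
invoked at 3, #2 has no predecessors; its own W0 bump gives (1, 0)
merge at #3 (invoked 4): VC(#1)=(0, 1), own-thread bump on W1 → (0, 2)
merge at #4 (invoked 7): VC(#2)=(1, 0), own-thread bump on W0 → (2, 0)
merge at #6 (invoked 11): VC(#4)=(2, 0), own-thread bump on W0 → (3, 0)
merge at #5 (invoked 8): VC(#2)=(1, 0), VC(#3)=(0, 2), own-thread bump on W1 → (1, 3)
merge at #7 (invoked 12): VC(#5)=(1, 3), own-thread bump on W1 → (1, 4)
merge at #8 (invoked 14): VC(#6)=(3, 0), VC(#7)=(1, 4), own-thread bump on W1 → (3, 5)
target: VC(#8) = (3, 5)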